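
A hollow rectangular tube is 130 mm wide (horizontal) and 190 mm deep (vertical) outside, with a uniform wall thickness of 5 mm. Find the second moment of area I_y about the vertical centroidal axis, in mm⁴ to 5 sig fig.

I_y ≈ 8.8658 × 10⁶ mm⁴

Split into non-overlapping primitives; take the origin at the lower-left of the bounding box.
Outer rectangle: 130 × 190, A = 24 700 mm², x = 65 mm, Ī = 34 785 833 mm⁴.
Inner void (subtracted): 120 × 180, A = 21 600 mm², x = 65 mm, Ī = 25 920 000 mm⁴.
By symmetry the centroid is at mid-width, x̄ = 65 mm.
All pieces are centred on the vertical centroidal axis, so I = ΣĪ (holes subtracted) = 8 865 833 mm⁴.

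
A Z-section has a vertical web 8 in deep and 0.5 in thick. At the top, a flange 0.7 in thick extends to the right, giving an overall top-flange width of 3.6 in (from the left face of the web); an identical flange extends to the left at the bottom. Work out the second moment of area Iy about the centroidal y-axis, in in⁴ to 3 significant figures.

Split into non-overlapping primitives; take the origin at the lower-left of the bounding box.
Web: 0.5 × 8, A = 4 in², x = 3.35 in, Ī = 0.083333 in⁴.
Top flange (beyond web): 3.1 × 0.7, A = 2.17 in², x = 5.15 in, Ī = 1.7378 in⁴.
Bottom flange (beyond web): 3.1 × 0.7, A = 2.17 in², x = 1.55 in, Ī = 1.7378 in⁴.
Centroid: x̄ = ΣA·x / ΣA = 3.35 in.
Transfer each piece to the centroidal y-axis using Ī + A·d² with d = x − 3.35:
  web: d = 0 in → contributes +0.083333 in⁴
  top flange (beyond web): d = 1.8 in → contributes +8.7686 in⁴
  bottom flange (beyond web): d = -1.8 in → contributes +8.7686 in⁴
Total I = 17.621 in⁴.

Iy ≈ 17.6 in⁴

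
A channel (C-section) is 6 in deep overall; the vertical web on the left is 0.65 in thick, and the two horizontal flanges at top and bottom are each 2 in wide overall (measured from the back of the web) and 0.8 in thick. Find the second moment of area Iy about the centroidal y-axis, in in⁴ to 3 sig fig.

Treat the section as a set of non-overlapping primitives; coordinates are from the bounding-box lower-left.
Web: 0.65 × 6, A = 3.9 in², x = 0.325 in, Ī = 0.13731 in⁴.
Top flange (beyond web): 1.35 × 0.8, A = 1.08 in², x = 1.325 in, Ī = 0.16403 in⁴.
Bottom flange (beyond web): 1.35 × 0.8, A = 1.08 in², x = 1.325 in, Ī = 0.16403 in⁴.
Centroid: x̄ = ΣA·x / ΣA = 0.68144 in.
Transfer each piece to the centroidal y-axis using Ī + A·d² with d = x − 0.68144:
  web: d = -0.35644 in → contributes +0.63279 in⁴
  top flange (beyond web): d = 0.64356 in → contributes +0.61133 in⁴
  bottom flange (beyond web): d = 0.64356 in → contributes +0.61133 in⁴
Total I = 1.8555 in⁴.

Iy ≈ 1.86 in⁴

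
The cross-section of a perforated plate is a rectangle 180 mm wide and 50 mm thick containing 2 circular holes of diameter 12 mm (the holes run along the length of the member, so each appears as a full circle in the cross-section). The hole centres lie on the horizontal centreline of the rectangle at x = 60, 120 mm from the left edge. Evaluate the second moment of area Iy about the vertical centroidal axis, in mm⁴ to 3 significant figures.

Iy ≈ 2.41 × 10⁷ mm⁴

Split into non-overlapping primitives; take the origin at the lower-left of the bounding box.
Plate: 180 × 50, A = 9 000 mm², x = 90 mm, Ī = 24 300 000 mm⁴.
Hole 1 (subtracted): ⌀12, A = 113.1 mm², x = 60 mm, Ī = 1017.9 mm⁴.
Hole 2 (subtracted): ⌀12, A = 113.1 mm², x = 120 mm, Ī = 1017.9 mm⁴.
By symmetry the centroid is at mid-width, x̄ = 90 mm.
Transfer each piece to the vertical centroidal axis using Ī + A·d² with d = x − 90:
  plate: d = 0 mm → contributes +24 300 000 mm⁴
  hole 1: d = -30 mm → contributes −102 805 mm⁴
  hole 2: d = 30 mm → contributes −102 805 mm⁴
Total I = 24 094 389 mm⁴.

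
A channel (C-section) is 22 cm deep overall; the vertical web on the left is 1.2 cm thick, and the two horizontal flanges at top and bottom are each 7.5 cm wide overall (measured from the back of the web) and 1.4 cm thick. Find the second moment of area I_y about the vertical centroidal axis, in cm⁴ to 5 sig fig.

I_y ≈ 210.21 cm⁴

Break the section into simple shapes (no overlaps), measuring from the bottom-left corner of the bounding box.
Web: 1.2 × 22, A = 26.4 cm², x = 0.6 cm, Ī = 3.168 cm⁴.
Top flange (beyond web): 6.3 × 1.4, A = 8.82 cm², x = 4.35 cm, Ī = 29.17215 cm⁴.
Bottom flange (beyond web): 6.3 × 1.4, A = 8.82 cm², x = 4.35 cm, Ī = 29.17215 cm⁴.
Centroid: x̄ = ΣA·x / ΣA = 2.102044 cm.
Transfer each piece to the vertical centroidal axis using Ī + A·d² with d = x − 2.102044:
  web: d = -1.502044 cm → contributes +62.72996 cm⁴
  top flange (beyond web): d = 2.247956 cm → contributes +73.74233 cm⁴
  bottom flange (beyond web): d = 2.247956 cm → contributes +73.74233 cm⁴
Total I = 210.2146 cm⁴.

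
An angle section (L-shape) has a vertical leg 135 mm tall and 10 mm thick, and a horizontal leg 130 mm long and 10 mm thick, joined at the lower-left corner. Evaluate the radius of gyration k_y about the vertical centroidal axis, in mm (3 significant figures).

k_y ≈ 40.3 mm

Decompose the section into non-overlapping parts with the origin at the bottom-left of its bounding rectangle.
Vertical leg: 10 × 135, A = 1 350 mm², x = 5 mm, Ī = 11 250 mm⁴.
Horizontal leg (remainder): 120 × 10, A = 1 200 mm², x = 70 mm, Ī = 1 440 000 mm⁴.
Centroid: x̄ = ΣA·x / ΣA = 35.588 mm.
Transfer each piece to the vertical centroidal axis using Ī + A·d² with d = x − 35.588:
  vertical leg: d = -30.588 mm → contributes +1 274 364 mm⁴
  horizontal leg (remainder): d = 34.412 mm → contributes +2 861 003 mm⁴
Total I = 4 135 368 mm⁴.
Radius of gyration: k = √(I/A) = √(4 135 368 / 2 550) = 40.27 mm.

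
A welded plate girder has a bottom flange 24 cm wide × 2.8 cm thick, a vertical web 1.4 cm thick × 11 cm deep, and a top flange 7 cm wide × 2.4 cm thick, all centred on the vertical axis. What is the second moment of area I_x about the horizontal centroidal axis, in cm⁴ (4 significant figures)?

I_x ≈ 2921 cm⁴

Treat the section as a set of non-overlapping primitives; coordinates are from the bounding-box lower-left.
Bottom plate: 24 × 2.8, A = 67.2 cm², y = 1.4 cm, Ī = 43.904 cm⁴.
Web plate: 1.4 × 11, A = 15.4 cm², y = 8.3 cm, Ī = 155.283 cm⁴.
Top plate: 7 × 2.4, A = 16.8 cm², y = 15 cm, Ī = 8.064 cm⁴.
Centroid: ȳ = ΣA·y / ΣA = 4.76761 cm.
Transfer each piece to the horizontal centroidal axis using Ī + A·d² with d = y − 4.76761:
  bottom plate: d = -3.36761 cm → contributes +806.004 cm⁴
  web plate: d = 3.53239 cm → contributes +347.442 cm⁴
  top plate: d = 10.2324 cm → contributes +1767.06 cm⁴
Total I = 2920.5 cm⁴.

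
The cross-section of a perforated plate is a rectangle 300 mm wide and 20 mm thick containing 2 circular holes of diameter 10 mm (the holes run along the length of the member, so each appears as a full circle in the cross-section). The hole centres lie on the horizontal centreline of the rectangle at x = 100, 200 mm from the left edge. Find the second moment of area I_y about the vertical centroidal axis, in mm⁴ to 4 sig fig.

I_y ≈ 4.461 × 10⁷ mm⁴

Break the section into simple shapes (no overlaps), measuring from the bottom-left corner of the bounding box.
Plate: 300 × 20, A = 6 000 mm², x = 150 mm, Ī = 45 000 000 mm⁴.
Hole 1 (subtracted): ⌀10, A = 78.5398 mm², x = 100 mm, Ī = 490.874 mm⁴.
Hole 2 (subtracted): ⌀10, A = 78.5398 mm², x = 200 mm, Ī = 490.874 mm⁴.
By symmetry the centroid is at mid-width, x̄ = 150 mm.
Transfer each piece to the vertical centroidal axis using Ī + A·d² with d = x − 150:
  plate: d = 0 mm → contributes +45 000 000 mm⁴
  hole 1: d = -50 mm → contributes −196 840 mm⁴
  hole 2: d = 50 mm → contributes −196 840 mm⁴
Total I = 44 606 319 mm⁴.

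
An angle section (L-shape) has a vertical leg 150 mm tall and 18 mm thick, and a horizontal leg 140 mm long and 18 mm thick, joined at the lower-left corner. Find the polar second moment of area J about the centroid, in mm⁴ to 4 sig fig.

J ≈ 1.913 × 10⁷ mm⁴

Decompose the section into non-overlapping parts with the origin at the bottom-left of its bounding rectangle.
Vertical leg: 18 × 150, A = 2 700 mm², y = 75 mm, Ī = 5 062 500 mm⁴.
Horizontal leg (remainder): 122 × 18, A = 2 196 mm², y = 9 mm, Ī = 59 292 mm⁴.
Centroid: ȳ = ΣA·y / ΣA = 45.3971 mm.
Transfer each piece to the centroidal x-axis using Ī + A·d² with d = y − 45.3971:
  vertical leg: d = 29.6029 mm → contributes +7 428 602 mm⁴
  horizontal leg (remainder): d = -36.3971 mm → contributes +2 968 434 mm⁴
Total I = 10 397 036 mm⁴.
For the y-axis: x̄ = 40.3971 mm.
Repeating about the centroidal y-axis gives I_y = 8 730 716 mm⁴.
Polar second moment: J = I_x + I_y = 19 127 752 mm⁴.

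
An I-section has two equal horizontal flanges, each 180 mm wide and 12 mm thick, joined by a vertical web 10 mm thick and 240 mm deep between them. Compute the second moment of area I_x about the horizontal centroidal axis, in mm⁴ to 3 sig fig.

Split into non-overlapping primitives; take the origin at the lower-left of the bounding box.
Bottom flange: 180 × 12, A = 2 160 mm², y = 6 mm, Ī = 25 920 mm⁴.
Web: 10 × 240, A = 2 400 mm², y = 132 mm, Ī = 11 520 000 mm⁴.
Top flange: 180 × 12, A = 2 160 mm², y = 258 mm, Ī = 25 920 mm⁴.
By symmetry the centroid is at mid-height, ȳ = 132 mm.
Transfer each piece to the horizontal centroidal axis using Ī + A·d² with d = y − 132:
  bottom flange: d = -126 mm → contributes +34 318 080 mm⁴
  web: d = 0 mm → contributes +11 520 000 mm⁴
  top flange: d = 126 mm → contributes +34 318 080 mm⁴
Total I = 80 156 160 mm⁴.

I_x ≈ 8.02 × 10⁷ mm⁴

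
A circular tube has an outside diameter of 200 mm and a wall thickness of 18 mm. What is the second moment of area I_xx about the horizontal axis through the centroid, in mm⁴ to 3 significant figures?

Decompose the section into non-overlapping parts with the origin at the bottom-left of its bounding rectangle.
Outer circle: ⌀200, A = 31 416 mm², y = 100 mm, Ī = 78 539 816 mm⁴.
Bore (subtracted): ⌀164, A = 21 124 mm², y = 100 mm, Ī = 35 509 560 mm⁴.
By symmetry the centroid is at mid-height, ȳ = 100 mm.
All pieces are centred on the horizontal axis through the centroid, so I = ΣĪ (holes subtracted) = 43 030 256 mm⁴.

I_xx ≈ 4.30 × 10⁷ mm⁴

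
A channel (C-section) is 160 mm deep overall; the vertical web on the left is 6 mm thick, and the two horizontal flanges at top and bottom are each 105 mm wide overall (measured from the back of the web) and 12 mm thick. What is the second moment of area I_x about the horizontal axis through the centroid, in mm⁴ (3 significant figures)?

I_x ≈ 1.51 × 10⁷ mm⁴

Break the section into simple shapes (no overlaps), measuring from the bottom-left corner of the bounding box.
Web: 6 × 160, A = 960 mm², y = 80 mm, Ī = 2 048 000 mm⁴.
Top flange (beyond web): 99 × 12, A = 1 188 mm², y = 154 mm, Ī = 14 256 mm⁴.
Bottom flange (beyond web): 99 × 12, A = 1 188 mm², y = 6 mm, Ī = 14 256 mm⁴.
By symmetry the centroid is at mid-height, ȳ = 80 mm.
Transfer each piece to the horizontal axis through the centroid using Ī + A·d² with d = y − 80:
  web: d = 0 mm → contributes +2 048 000 mm⁴
  top flange (beyond web): d = 74 mm → contributes +6 519 744 mm⁴
  bottom flange (beyond web): d = -74 mm → contributes +6 519 744 mm⁴
Total I = 15 087 488 mm⁴.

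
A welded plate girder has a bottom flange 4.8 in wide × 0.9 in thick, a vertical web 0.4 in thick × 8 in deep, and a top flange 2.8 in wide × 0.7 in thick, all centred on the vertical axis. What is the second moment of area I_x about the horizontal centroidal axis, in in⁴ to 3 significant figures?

I_x ≈ 128 in⁴

Treat the section as a set of non-overlapping primitives; coordinates are from the bounding-box lower-left.
Bottom plate: 4.8 × 0.9, A = 4.32 in², y = 0.45 in, Ī = 0.2916 in⁴.
Web plate: 0.4 × 8, A = 3.2 in², y = 4.9 in, Ī = 17.067 in⁴.
Top plate: 2.8 × 0.7, A = 1.96 in², y = 9.25 in, Ī = 0.080033 in⁴.
Centroid: ȳ = ΣA·y / ΣA = 3.7715 in.
Transfer each piece to the horizontal centroidal axis using Ī + A·d² with d = y − 3.7715:
  bottom plate: d = -3.3215 in → contributes +47.952 in⁴
  web plate: d = 1.1285 in → contributes +21.142 in⁴
  top plate: d = 5.4785 in → contributes +58.907 in⁴
Total I = 128 in⁴.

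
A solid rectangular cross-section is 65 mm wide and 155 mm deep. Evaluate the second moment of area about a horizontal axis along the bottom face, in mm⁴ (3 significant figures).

The section: 65 × 155, A = 10 075 mm², y = 77.5 mm, Ī = 20 170 990 mm⁴.
Transfer it to the base of the section using Ī + A·d² with d = y − 0:
  the section: d = 77.5 mm → contributes +80 683 958 mm⁴
Total I = 80 683 958 mm⁴.

I_base ≈ 8.07 × 10⁷ mm⁴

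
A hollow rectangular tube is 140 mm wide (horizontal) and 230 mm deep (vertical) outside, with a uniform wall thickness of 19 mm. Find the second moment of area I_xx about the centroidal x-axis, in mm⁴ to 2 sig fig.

I_xx ≈ 8.2 × 10⁷ mm⁴

Decompose the section into non-overlapping parts with the origin at the bottom-left of its bounding rectangle.
Outer rectangle: 140 × 230, A = 32 200 mm², y = 115 mm, Ī = 141 948 333 mm⁴.
Inner void (subtracted): 102 × 192, A = 19 584 mm², y = 115 mm, Ī = 60 162 048 mm⁴.
By symmetry the centroid is at mid-height, ȳ = 115 mm.
All pieces are centred on the centroidal x-axis, so I = ΣĪ (holes subtracted) = 81 786 285 mm⁴.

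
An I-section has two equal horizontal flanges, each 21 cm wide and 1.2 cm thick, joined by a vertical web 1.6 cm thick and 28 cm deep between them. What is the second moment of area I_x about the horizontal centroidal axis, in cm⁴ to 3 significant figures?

Break the section into simple shapes (no overlaps), measuring from the bottom-left corner of the bounding box.
Bottom flange: 21 × 1.2, A = 25.2 cm², y = 0.6 cm, Ī = 3.024 cm⁴.
Web: 1.6 × 28, A = 44.8 cm², y = 15.2 cm, Ī = 2926.9 cm⁴.
Top flange: 21 × 1.2, A = 25.2 cm², y = 29.8 cm, Ī = 3.024 cm⁴.
By symmetry the centroid is at mid-height, ȳ = 15.2 cm.
Transfer each piece to the horizontal centroidal axis using Ī + A·d² with d = y − 15.2:
  bottom flange: d = -14.6 cm → contributes +5374.7 cm⁴
  web: d = 0 cm → contributes +2926.9 cm⁴
  top flange: d = 14.6 cm → contributes +5374.7 cm⁴
Total I = 13 676 cm⁴.

I_x ≈ 1.37 × 10⁴ cm⁴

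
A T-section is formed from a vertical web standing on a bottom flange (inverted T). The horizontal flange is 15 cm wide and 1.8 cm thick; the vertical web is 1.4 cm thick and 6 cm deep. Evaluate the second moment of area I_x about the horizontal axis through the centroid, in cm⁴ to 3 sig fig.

Break the section into simple shapes (no overlaps), measuring from the bottom-left corner of the bounding box.
Flange: 15 × 1.8, A = 27 cm², y = 0.9 cm, Ī = 7.29 cm⁴.
Web: 1.4 × 6, A = 8.4 cm², y = 4.8 cm, Ī = 25.2 cm⁴.
Centroid: ȳ = ΣA·y / ΣA = 1.8254 cm.
Transfer each piece to the horizontal axis through the centroid using Ī + A·d² with d = y − 1.8254:
  flange: d = -0.92542 cm → contributes +30.413 cm⁴
  web: d = 2.9746 cm → contributes +99.524 cm⁴
Total I = 129.94 cm⁴.

I_x ≈ 130 cm⁴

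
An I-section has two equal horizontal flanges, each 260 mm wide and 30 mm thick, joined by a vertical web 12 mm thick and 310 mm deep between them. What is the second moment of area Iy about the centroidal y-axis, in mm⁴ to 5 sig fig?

Iy ≈ 8.7925 × 10⁷ mm⁴

Split into non-overlapping primitives; take the origin at the lower-left of the bounding box.
Bottom flange: 260 × 30, A = 7 800 mm², x = 130 mm, Ī = 43 940 000 mm⁴.
Web: 12 × 310, A = 3 720 mm², x = 130 mm, Ī = 44 640 mm⁴.
Top flange: 260 × 30, A = 7 800 mm², x = 130 mm, Ī = 43 940 000 mm⁴.
By symmetry the centroid is at mid-width, x̄ = 130 mm.
All pieces are centred on the centroidal y-axis, so I = ΣĪ = 87 924 640 mm⁴.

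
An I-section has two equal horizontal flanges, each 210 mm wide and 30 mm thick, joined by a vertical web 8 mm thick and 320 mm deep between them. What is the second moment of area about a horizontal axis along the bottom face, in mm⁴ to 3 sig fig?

Split into non-overlapping primitives; take the origin at the lower-left of the bounding box.
Bottom flange: 210 × 30, A = 6 300 mm², y = 15 mm, Ī = 472 500 mm⁴.
Web: 8 × 320, A = 2 560 mm², y = 190 mm, Ī = 21 845 333 mm⁴.
Top flange: 210 × 30, A = 6 300 mm², y = 365 mm, Ī = 472 500 mm⁴.
Transfer each piece to the bottom edge using Ī + A·d² with d = y − 0:
  bottom flange: d = 15 mm → contributes +1 890 000 mm⁴
  web: d = 190 mm → contributes +114 261 333 mm⁴
  top flange: d = 365 mm → contributes +839 790 000 mm⁴
Total I = 955 941 333 mm⁴.

I_base ≈ 9.56 × 10⁸ mm⁴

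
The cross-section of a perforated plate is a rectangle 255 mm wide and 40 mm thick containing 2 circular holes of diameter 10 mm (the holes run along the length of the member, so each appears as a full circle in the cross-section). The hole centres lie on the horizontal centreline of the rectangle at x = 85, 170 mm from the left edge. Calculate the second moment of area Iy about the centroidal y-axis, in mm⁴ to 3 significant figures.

Iy ≈ 5.50 × 10⁷ mm⁴

Split into non-overlapping primitives; take the origin at the lower-left of the bounding box.
Plate: 255 × 40, A = 10 200 mm², x = 127.5 mm, Ī = 55 271 250 mm⁴.
Hole 1 (subtracted): ⌀10, A = 78.54 mm², x = 85 mm, Ī = 490.87 mm⁴.
Hole 2 (subtracted): ⌀10, A = 78.54 mm², x = 170 mm, Ī = 490.87 mm⁴.
By symmetry the centroid is at mid-width, x̄ = 127.5 mm.
Transfer each piece to the centroidal y-axis using Ī + A·d² with d = x − 127.5:
  plate: d = 0 mm → contributes +55 271 250 mm⁴
  hole 1: d = -42.5 mm → contributes −142 353 mm⁴
  hole 2: d = 42.5 mm → contributes −142 353 mm⁴
Total I = 54 986 543 mm⁴.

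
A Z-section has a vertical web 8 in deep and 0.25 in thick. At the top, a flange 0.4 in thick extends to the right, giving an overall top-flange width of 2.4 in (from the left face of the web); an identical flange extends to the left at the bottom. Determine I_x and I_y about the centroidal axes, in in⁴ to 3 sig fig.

I_x ≈ 35.5 in⁴, I_y ≈ 3.15 in⁴

Break the section into simple shapes (no overlaps), measuring from the bottom-left corner of the bounding box.
Web: 0.25 × 8, A = 2 in², y = 4 in, Ī = 10.667 in⁴.
Top flange (beyond web): 2.15 × 0.4, A = 0.86 in², y = 7.8 in, Ī = 0.011467 in⁴.
Bottom flange (beyond web): 2.15 × 0.4, A = 0.86 in², y = 0.2 in, Ī = 0.011467 in⁴.
Centroid: ȳ = ΣA·y / ΣA = 4 in.
Transfer each piece to the centroidal x-axis using Ī + A·d² with d = y − 4:
  web: d = 0 in → contributes +10.667 in⁴
  top flange (beyond web): d = 3.8 in → contributes +12.43 in⁴
  bottom flange (beyond web): d = -3.8 in → contributes +12.43 in⁴
Total I = 35.526 in⁴.
For the y-axis: x̄ = 2.275 in.
Repeating about the centroidal y-axis gives I_y = 3.1498 in⁴.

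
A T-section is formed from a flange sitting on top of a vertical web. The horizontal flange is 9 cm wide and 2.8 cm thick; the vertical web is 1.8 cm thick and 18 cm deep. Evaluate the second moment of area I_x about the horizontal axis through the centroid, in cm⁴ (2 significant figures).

I_x ≈ 2400 cm⁴

Treat the section as a set of non-overlapping primitives; coordinates are from the bounding-box lower-left.
Flange: 9 × 2.8, A = 25.2 cm², y = 19.4 cm, Ī = 16.46 cm⁴.
Web: 1.8 × 18, A = 32.4 cm², y = 9 cm, Ī = 874.8 cm⁴.
Centroid: ȳ = ΣA·y / ΣA = 13.55 cm.
Transfer each piece to the horizontal axis through the centroid using Ī + A·d² with d = y − 13.55:
  flange: d = 5.85 cm → contributes +878.9 cm⁴
  web: d = -4.55 cm → contributes +1 546 cm⁴
Total I = 2 424 cm⁴.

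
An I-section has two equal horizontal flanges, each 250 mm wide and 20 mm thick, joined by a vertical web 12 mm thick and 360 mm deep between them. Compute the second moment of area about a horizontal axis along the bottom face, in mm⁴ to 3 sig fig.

Treat the section as a set of non-overlapping primitives; coordinates are from the bounding-box lower-left.
Bottom flange: 250 × 20, A = 5 000 mm², y = 10 mm, Ī = 166 667 mm⁴.
Web: 12 × 360, A = 4 320 mm², y = 200 mm, Ī = 46 656 000 mm⁴.
Top flange: 250 × 20, A = 5 000 mm², y = 390 mm, Ī = 166 667 mm⁴.
Transfer each piece to the base of the section using Ī + A·d² with d = y − 0:
  bottom flange: d = 10 mm → contributes +666 667 mm⁴
  web: d = 200 mm → contributes +219 456 000 mm⁴
  top flange: d = 390 mm → contributes +760 666 667 mm⁴
Total I = 980 789 333 mm⁴.

I_base ≈ 9.81 × 10⁸ mm⁴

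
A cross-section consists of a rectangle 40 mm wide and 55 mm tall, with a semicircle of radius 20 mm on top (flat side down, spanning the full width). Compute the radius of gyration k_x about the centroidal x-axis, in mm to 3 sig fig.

Break the section into simple shapes (no overlaps), measuring from the bottom-left corner of the bounding box.
Rectangular body: 40 × 55, A = 2 200 mm², y = 27.5 mm, Ī = 554 583 mm⁴.
Semicircular cap: semicircle r = 20, A = 628.32 mm², y = 63.488 mm, Ī = 17 561 mm⁴.
Centroid: ȳ = ΣA·y / ΣA = 35.495 mm.
Transfer each piece to the centroidal x-axis using Ī + A·d² with d = y − 35.495:
  rectangular body: d = -7.9949 mm → contributes +695 203 mm⁴
  semicircular cap: d = 27.993 mm → contributes +509 930 mm⁴
Total I = 1 205 133 mm⁴.
Radius of gyration: k = √(I/A) = √(1 205 133 / 2828.3) = 20.642 mm.

k_x ≈ 20.6 mm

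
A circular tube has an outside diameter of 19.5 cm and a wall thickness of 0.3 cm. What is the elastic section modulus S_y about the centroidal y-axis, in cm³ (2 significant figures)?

S_y ≈ 86 cm³

Treat the section as a set of non-overlapping primitives; coordinates are from the bounding-box lower-left.
Outer circle: ⌀19.5, A = 298.6 cm², x = 9.75 cm, Ī = 7 098 cm⁴.
Bore (subtracted): ⌀18.9, A = 280.6 cm², x = 9.75 cm, Ī = 6 264 cm⁴.
By symmetry the centroid is at mid-width, x̄ = 9.75 cm.
All pieces are centred on the centroidal y-axis, so I = ΣĪ (holes subtracted) = 834 cm⁴.
Extreme fibre distance c = 9.75 cm; S = I/c = 85.54 cm³.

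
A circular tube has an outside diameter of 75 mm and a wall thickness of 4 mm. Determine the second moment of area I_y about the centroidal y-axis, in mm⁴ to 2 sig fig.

Decompose the section into non-overlapping parts with the origin at the bottom-left of its bounding rectangle.
Outer circle: ⌀75, A = 4 418 mm², x = 37.5 mm, Ī = 1 553 156 mm⁴.
Bore (subtracted): ⌀67, A = 3 526 mm², x = 37.5 mm, Ī = 989 166 mm⁴.
By symmetry the centroid is at mid-width, x̄ = 37.5 mm.
All pieces are centred on the centroidal y-axis, so I = ΣĪ (holes subtracted) = 563 990 mm⁴.

I_y ≈ 5.6 × 10⁵ mm⁴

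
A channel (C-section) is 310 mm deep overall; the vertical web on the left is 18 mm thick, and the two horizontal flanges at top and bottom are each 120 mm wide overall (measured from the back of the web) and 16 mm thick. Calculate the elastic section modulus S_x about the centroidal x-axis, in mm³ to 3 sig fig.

S_x ≈ 7.44 × 10⁵ mm³

Decompose the section into non-overlapping parts with the origin at the bottom-left of its bounding rectangle.
Web: 18 × 310, A = 5 580 mm², y = 155 mm, Ī = 44 686 500 mm⁴.
Top flange (beyond web): 102 × 16, A = 1 632 mm², y = 302 mm, Ī = 34 816 mm⁴.
Bottom flange (beyond web): 102 × 16, A = 1 632 mm², y = 8 mm, Ī = 34 816 mm⁴.
By symmetry the centroid is at mid-height, ȳ = 155 mm.
Transfer each piece to the centroidal x-axis using Ī + A·d² with d = y − 155:
  web: d = 0 mm → contributes +44 686 500 mm⁴
  top flange (beyond web): d = 147 mm → contributes +35 300 704 mm⁴
  bottom flange (beyond web): d = -147 mm → contributes +35 300 704 mm⁴
Total I = 115 287 908 mm⁴.
Extreme fibre distance c = 155 mm; S = I/c = 743 793 mm³.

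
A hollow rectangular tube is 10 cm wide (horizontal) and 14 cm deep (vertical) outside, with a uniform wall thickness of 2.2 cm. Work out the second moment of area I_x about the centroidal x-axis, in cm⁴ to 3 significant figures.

Split into non-overlapping primitives; take the origin at the lower-left of the bounding box.
Outer rectangle: 10 × 14, A = 140 cm², y = 7 cm, Ī = 2286.7 cm⁴.
Inner void (subtracted): 5.6 × 9.6, A = 53.76 cm², y = 7 cm, Ī = 412.88 cm⁴.
By symmetry the centroid is at mid-height, ȳ = 7 cm.
All pieces are centred on the centroidal x-axis, so I = ΣĪ (holes subtracted) = 1873.8 cm⁴.

I_x ≈ 1870 cm⁴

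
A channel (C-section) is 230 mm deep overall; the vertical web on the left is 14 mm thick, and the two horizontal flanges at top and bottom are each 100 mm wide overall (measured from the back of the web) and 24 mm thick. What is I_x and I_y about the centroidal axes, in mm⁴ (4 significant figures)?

I_x ≈ 5.819 × 10⁷ mm⁴, I_y ≈ 7.119 × 10⁶ mm⁴

Treat the section as a set of non-overlapping primitives; coordinates are from the bounding-box lower-left.
Web: 14 × 230, A = 3 220 mm², y = 115 mm, Ī = 14 194 833 mm⁴.
Top flange (beyond web): 86 × 24, A = 2 064 mm², y = 218 mm, Ī = 99 072 mm⁴.
Bottom flange (beyond web): 86 × 24, A = 2 064 mm², y = 12 mm, Ī = 99 072 mm⁴.
By symmetry the centroid is at mid-height, ȳ = 115 mm.
Transfer each piece to the centroidal x-axis using Ī + A·d² with d = y − 115:
  web: d = 0 mm → contributes +14 194 833 mm⁴
  top flange (beyond web): d = 103 mm → contributes +21 996 048 mm⁴
  bottom flange (beyond web): d = -103 mm → contributes +21 996 048 mm⁴
Total I = 58 186 929 mm⁴.
For the y-axis: x̄ = 35.0893 mm.
Repeating about the centroidal y-axis gives I_y = 7 119 191 mm⁴.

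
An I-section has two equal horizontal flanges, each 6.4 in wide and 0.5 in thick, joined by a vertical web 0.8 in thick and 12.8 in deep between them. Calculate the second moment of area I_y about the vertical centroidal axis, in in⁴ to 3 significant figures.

I_y ≈ 22.4 in⁴

Decompose the section into non-overlapping parts with the origin at the bottom-left of its bounding rectangle.
Bottom flange: 6.4 × 0.5, A = 3.2 in², x = 3.2 in, Ī = 10.923 in⁴.
Web: 0.8 × 12.8, A = 10.24 in², x = 3.2 in, Ī = 0.54613 in⁴.
Top flange: 6.4 × 0.5, A = 3.2 in², x = 3.2 in, Ī = 10.923 in⁴.
By symmetry the centroid is at mid-width, x̄ = 3.2 in.
All pieces are centred on the vertical centroidal axis, so I = ΣĪ = 22.391 in⁴.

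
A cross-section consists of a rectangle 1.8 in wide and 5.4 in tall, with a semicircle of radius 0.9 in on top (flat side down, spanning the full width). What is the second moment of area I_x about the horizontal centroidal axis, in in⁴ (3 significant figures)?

I_x ≈ 34.4 in⁴

Break the section into simple shapes (no overlaps), measuring from the bottom-left corner of the bounding box.
Rectangular body: 1.8 × 5.4, A = 9.72 in², y = 2.7 in, Ī = 23.62 in⁴.
Semicircular cap: semicircle r = 0.9, A = 1.2723 in², y = 5.782 in, Ī = 0.072012 in⁴.
Centroid: ȳ = ΣA·y / ΣA = 3.0567 in.
Transfer each piece to the horizontal centroidal axis using Ī + A·d² with d = y − 3.0567:
  rectangular body: d = -0.35673 in → contributes +24.857 in⁴
  semicircular cap: d = 2.7252 in → contributes +9.5216 in⁴
Total I = 34.378 in⁴.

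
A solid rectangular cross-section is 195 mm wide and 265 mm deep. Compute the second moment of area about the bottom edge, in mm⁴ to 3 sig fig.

I_base ≈ 1.21 × 10⁹ mm⁴

The section: 195 × 265, A = 51 675 mm², y = 132.5 mm, Ī = 302 406 406 mm⁴.
Transfer it to the bottom edge using Ī + A·d² with d = y − 0:
  the section: d = 132.5 mm → contributes +1 209 625 625 mm⁴
Total I = 1 209 625 625 mm⁴.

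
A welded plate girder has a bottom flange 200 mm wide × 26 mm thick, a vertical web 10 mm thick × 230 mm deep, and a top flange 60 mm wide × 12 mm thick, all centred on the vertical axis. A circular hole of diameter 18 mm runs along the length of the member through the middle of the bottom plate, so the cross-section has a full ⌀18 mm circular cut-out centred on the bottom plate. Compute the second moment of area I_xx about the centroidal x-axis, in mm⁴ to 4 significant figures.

I_xx ≈ 6.459 × 10⁷ mm⁴

Treat the section as a set of non-overlapping primitives; coordinates are from the bounding-box lower-left.
Bottom plate: 200 × 26, A = 5 200 mm², y = 13 mm, Ī = 292 933 mm⁴.
Web plate: 10 × 230, A = 2 300 mm², y = 141 mm, Ī = 10 139 167 mm⁴.
Top plate: 60 × 12, A = 720 mm², y = 262 mm, Ī = 8 640 mm⁴.
Hole (subtracted): ⌀18, A = 254.469 mm², y = 13 mm, Ī = 5 153 mm⁴.
Centroid: ȳ = ΣA·y / ΣA = 72.4662 mm.
Transfer each piece to the centroidal x-axis using Ī + A·d² with d = y − 72.4662:
  bottom plate: d = -59.4662 mm → contributes +18 681 335 mm⁴
  web plate: d = 68.5338 mm → contributes +20 941 989 mm⁴
  top plate: d = 189.534 mm → contributes +25 873 239 mm⁴
  hole: d = -59.4662 mm → contributes −905 014 mm⁴
Total I = 64 591 549 mm⁴.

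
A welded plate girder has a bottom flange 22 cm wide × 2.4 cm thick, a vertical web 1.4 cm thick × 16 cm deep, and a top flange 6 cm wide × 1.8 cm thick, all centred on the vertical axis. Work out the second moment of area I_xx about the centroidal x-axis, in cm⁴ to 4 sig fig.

I_xx ≈ 4065 cm⁴

Treat the section as a set of non-overlapping primitives; coordinates are from the bounding-box lower-left.
Bottom plate: 22 × 2.4, A = 52.8 cm², y = 1.2 cm, Ī = 25.344 cm⁴.
Web plate: 1.4 × 16, A = 22.4 cm², y = 10.4 cm, Ī = 477.867 cm⁴.
Top plate: 6 × 1.8, A = 10.8 cm², y = 19.3 cm, Ī = 2.916 cm⁴.
Centroid: ȳ = ΣA·y / ΣA = 5.8693 cm.
Transfer each piece to the centroidal x-axis using Ī + A·d² with d = y − 5.8693:
  bottom plate: d = -4.6693 cm → contributes +1176.51 cm⁴
  web plate: d = 4.5307 cm → contributes +937.676 cm⁴
  top plate: d = 13.4307 cm → contributes +1951.06 cm⁴
Total I = 4065.25 cm⁴.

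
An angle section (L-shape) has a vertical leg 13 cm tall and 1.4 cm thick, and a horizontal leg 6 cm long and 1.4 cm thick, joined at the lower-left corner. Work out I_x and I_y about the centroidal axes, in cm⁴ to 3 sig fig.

Treat the section as a set of non-overlapping primitives; coordinates are from the bounding-box lower-left.
Vertical leg: 1.4 × 13, A = 18.2 cm², y = 6.5 cm, Ī = 256.32 cm⁴.
Horizontal leg (remainder): 4.6 × 1.4, A = 6.44 cm², y = 0.7 cm, Ī = 1.0519 cm⁴.
Centroid: ȳ = ΣA·y / ΣA = 4.9841 cm.
Transfer each piece to the centroidal x-axis using Ī + A·d² with d = y − 4.9841:
  vertical leg: d = 1.5159 cm → contributes +298.14 cm⁴
  horizontal leg (remainder): d = -4.2841 cm → contributes +119.25 cm⁴
Total I = 417.39 cm⁴.
For the y-axis: x̄ = 1.4841 cm.
Repeating about the centroidal y-axis gives I_y = 57.14 cm⁴.

I_x ≈ 417 cm⁴, I_y ≈ 57.1 cm⁴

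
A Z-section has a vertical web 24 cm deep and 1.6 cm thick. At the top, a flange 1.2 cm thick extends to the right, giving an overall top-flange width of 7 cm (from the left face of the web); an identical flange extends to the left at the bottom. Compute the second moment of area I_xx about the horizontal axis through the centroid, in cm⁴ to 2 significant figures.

Break the section into simple shapes (no overlaps), measuring from the bottom-left corner of the bounding box.
Web: 1.6 × 24, A = 38.4 cm², y = 12 cm, Ī = 1 843 cm⁴.
Top flange (beyond web): 5.4 × 1.2, A = 6.48 cm², y = 23.4 cm, Ī = 0.7776 cm⁴.
Bottom flange (beyond web): 5.4 × 1.2, A = 6.48 cm², y = 0.6 cm, Ī = 0.7776 cm⁴.
Centroid: ȳ = ΣA·y / ΣA = 12 cm.
Transfer each piece to the horizontal axis through the centroid using Ī + A·d² with d = y − 12:
  web: d = 0 cm → contributes +1 843 cm⁴
  top flange (beyond web): d = 11.4 cm → contributes +842.9 cm⁴
  bottom flange (beyond web): d = -11.4 cm → contributes +842.9 cm⁴
Total I = 3 529 cm⁴.

I_xx ≈ 3500 cm⁴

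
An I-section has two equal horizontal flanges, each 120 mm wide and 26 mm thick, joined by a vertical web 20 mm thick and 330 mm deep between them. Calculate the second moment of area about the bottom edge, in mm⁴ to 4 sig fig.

I_base ≈ 7.264 × 10⁸ mm⁴

Break the section into simple shapes (no overlaps), measuring from the bottom-left corner of the bounding box.
Bottom flange: 120 × 26, A = 3 120 mm², y = 13 mm, Ī = 175 760 mm⁴.
Web: 20 × 330, A = 6 600 mm², y = 191 mm, Ī = 59 895 000 mm⁴.
Top flange: 120 × 26, A = 3 120 mm², y = 369 mm, Ī = 175 760 mm⁴.
Transfer each piece to the bottom edge using Ī + A·d² with d = y − 0:
  bottom flange: d = 13 mm → contributes +703 040 mm⁴
  web: d = 191 mm → contributes +300 669 600 mm⁴
  top flange: d = 369 mm → contributes +424 998 080 mm⁴
Total I = 726 370 720 mm⁴.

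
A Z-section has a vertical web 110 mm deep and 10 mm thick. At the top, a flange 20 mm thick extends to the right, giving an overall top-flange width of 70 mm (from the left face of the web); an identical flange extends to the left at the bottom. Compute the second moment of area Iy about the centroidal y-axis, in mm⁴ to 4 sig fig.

Iy ≈ 3.669 × 10⁶ mm⁴

Break the section into simple shapes (no overlaps), measuring from the bottom-left corner of the bounding box.
Web: 10 × 110, A = 1 100 mm², x = 65 mm, Ī = 9166.67 mm⁴.
Top flange (beyond web): 60 × 20, A = 1 200 mm², x = 100 mm, Ī = 360 000 mm⁴.
Bottom flange (beyond web): 60 × 20, A = 1 200 mm², x = 30 mm, Ī = 360 000 mm⁴.
Centroid: x̄ = ΣA·x / ΣA = 65 mm.
Transfer each piece to the centroidal y-axis using Ī + A·d² with d = x − 65:
  web: d = 0 mm → contributes +9166.67 mm⁴
  top flange (beyond web): d = 35 mm → contributes +1 830 000 mm⁴
  bottom flange (beyond web): d = -35 mm → contributes +1 830 000 mm⁴
Total I = 3 669 167 mm⁴.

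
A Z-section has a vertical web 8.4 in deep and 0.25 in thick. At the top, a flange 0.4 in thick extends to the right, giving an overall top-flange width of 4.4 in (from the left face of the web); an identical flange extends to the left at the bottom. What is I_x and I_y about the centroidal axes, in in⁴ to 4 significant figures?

Treat the section as a set of non-overlapping primitives; coordinates are from the bounding-box lower-left.
Web: 0.25 × 8.4, A = 2.1 in², y = 4.2 in, Ī = 12.348 in⁴.
Top flange (beyond web): 4.15 × 0.4, A = 1.66 in², y = 8.2 in, Ī = 0.0221333 in⁴.
Bottom flange (beyond web): 4.15 × 0.4, A = 1.66 in², y = 0.2 in, Ī = 0.0221333 in⁴.
Centroid: ȳ = ΣA·y / ΣA = 4.2 in.
Transfer each piece to the centroidal x-axis using Ī + A·d² with d = y − 4.2:
  web: d = 0 in → contributes +12.348 in⁴
  top flange (beyond web): d = 4 in → contributes +26.5821 in⁴
  bottom flange (beyond web): d = -4 in → contributes +26.5821 in⁴
Total I = 65.5123 in⁴.
For the y-axis: x̄ = 4.275 in.
Repeating about the centroidal y-axis gives I_y = 20.8446 in⁴.

I_x ≈ 65.51 in⁴, I_y ≈ 20.84 in⁴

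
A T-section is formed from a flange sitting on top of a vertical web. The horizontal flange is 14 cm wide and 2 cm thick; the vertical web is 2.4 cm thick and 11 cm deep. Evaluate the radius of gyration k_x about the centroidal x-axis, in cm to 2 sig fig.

Treat the section as a set of non-overlapping primitives; coordinates are from the bounding-box lower-left.
Flange: 14 × 2, A = 28 cm², y = 12 cm, Ī = 9.333 cm⁴.
Web: 2.4 × 11, A = 26.4 cm², y = 5.5 cm, Ī = 266.2 cm⁴.
Centroid: ȳ = ΣA·y / ΣA = 8.846 cm.
Transfer each piece to the centroidal x-axis using Ī + A·d² with d = y − 8.846:
  flange: d = 3.154 cm → contributes +287.9 cm⁴
  web: d = -3.346 cm → contributes +561.7 cm⁴
Total I = 849.6 cm⁴.
Radius of gyration: k = √(I/A) = √(849.6 / 54.4) = 3.952 cm.

k_x ≈ 4.0 cm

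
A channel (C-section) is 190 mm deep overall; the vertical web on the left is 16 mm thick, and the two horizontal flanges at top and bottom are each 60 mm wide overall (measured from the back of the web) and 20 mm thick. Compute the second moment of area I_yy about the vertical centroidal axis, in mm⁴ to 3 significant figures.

Treat the section as a set of non-overlapping primitives; coordinates are from the bounding-box lower-left.
Web: 16 × 190, A = 3 040 mm², x = 8 mm, Ī = 64 853 mm⁴.
Top flange (beyond web): 44 × 20, A = 880 mm², x = 38 mm, Ī = 141 973 mm⁴.
Bottom flange (beyond web): 44 × 20, A = 880 mm², x = 38 mm, Ī = 141 973 mm⁴.
Centroid: x̄ = ΣA·x / ΣA = 19 mm.
Transfer each piece to the vertical centroidal axis using Ī + A·d² with d = x − 19:
  web: d = -11 mm → contributes +432 693 mm⁴
  top flange (beyond web): d = 19 mm → contributes +459 653 mm⁴
  bottom flange (beyond web): d = 19 mm → contributes +459 653 mm⁴
Total I = 1 352 000 mm⁴.

I_yy ≈ 1.35 × 10⁶ mm⁴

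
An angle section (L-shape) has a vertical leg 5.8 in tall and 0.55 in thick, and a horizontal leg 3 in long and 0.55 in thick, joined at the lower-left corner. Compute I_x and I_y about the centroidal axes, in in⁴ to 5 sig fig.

Decompose the section into non-overlapping parts with the origin at the bottom-left of its bounding rectangle.
Vertical leg: 0.55 × 5.8, A = 3.19 in², y = 2.9 in, Ī = 8.942633 in⁴.
Horizontal leg (remainder): 2.45 × 0.55, A = 1.3475 in², y = 0.275 in, Ī = 0.03396823 in⁴.
Centroid: ȳ = ΣA·y / ΣA = 2.120455 in.
Transfer each piece to the centroidal x-axis using Ī + A·d² with d = y − 2.120455:
  vertical leg: d = 0.7795455 in → contributes +10.88117 in⁴
  horizontal leg (remainder): d = -1.845455 in → contributes +4.623152 in⁴
Total I = 15.50432 in⁴.
For the y-axis: x̄ = 0.7204545 in.
Repeating about the centroidal y-axis gives I_y = 2.885945 in⁴.

I_x ≈ 15.504 in⁴, I_y ≈ 2.8859 in⁴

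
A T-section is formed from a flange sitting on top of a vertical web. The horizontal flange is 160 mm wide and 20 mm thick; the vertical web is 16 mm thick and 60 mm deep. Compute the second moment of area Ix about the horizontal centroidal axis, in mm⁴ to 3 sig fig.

Split into non-overlapping primitives; take the origin at the lower-left of the bounding box.
Flange: 160 × 20, A = 3 200 mm², y = 70 mm, Ī = 106 667 mm⁴.
Web: 16 × 60, A = 960 mm², y = 30 mm, Ī = 288 000 mm⁴.
Centroid: ȳ = ΣA·y / ΣA = 60.769 mm.
Transfer each piece to the horizontal centroidal axis using Ī + A·d² with d = y − 60.769:
  flange: d = 9.2308 mm → contributes +379 329 mm⁴
  web: d = -30.769 mm → contributes +1 196 876 mm⁴
Total I = 1 576 205 mm⁴.

Ix ≈ 1.58 × 10⁶ mm⁴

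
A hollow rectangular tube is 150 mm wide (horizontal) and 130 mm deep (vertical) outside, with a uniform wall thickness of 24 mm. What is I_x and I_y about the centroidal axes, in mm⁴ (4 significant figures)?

Decompose the section into non-overlapping parts with the origin at the bottom-left of its bounding rectangle.
Outer rectangle: 150 × 130, A = 19 500 mm², y = 65 mm, Ī = 27 462 500 mm⁴.
Inner void (subtracted): 102 × 82, A = 8 364 mm², y = 65 mm, Ī = 4 686 628 mm⁴.
By symmetry the centroid is at mid-height, ȳ = 65 mm.
All pieces are centred on the centroidal x-axis, so I = ΣĪ (holes subtracted) = 22 775 872 mm⁴.
Repeating about the centroidal y-axis gives I_y = 29 310 912 mm⁴.

I_x ≈ 2.278 × 10⁷ mm⁴, I_y ≈ 2.931 × 10⁷ mm⁴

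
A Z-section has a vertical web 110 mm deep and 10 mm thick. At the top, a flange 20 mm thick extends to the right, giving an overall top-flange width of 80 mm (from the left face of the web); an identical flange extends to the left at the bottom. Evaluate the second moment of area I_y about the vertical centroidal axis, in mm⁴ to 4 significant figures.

I_y ≈ 5.633 × 10⁶ mm⁴

Treat the section as a set of non-overlapping primitives; coordinates are from the bounding-box lower-left.
Web: 10 × 110, A = 1 100 mm², x = 75 mm, Ī = 9166.67 mm⁴.
Top flange (beyond web): 70 × 20, A = 1 400 mm², x = 115 mm, Ī = 571 667 mm⁴.
Bottom flange (beyond web): 70 × 20, A = 1 400 mm², x = 35 mm, Ī = 571 667 mm⁴.
Centroid: x̄ = ΣA·x / ΣA = 75 mm.
Transfer each piece to the vertical centroidal axis using Ī + A·d² with d = x − 75:
  web: d = 0 mm → contributes +9166.67 mm⁴
  top flange (beyond web): d = 40 mm → contributes +2 811 667 mm⁴
  bottom flange (beyond web): d = -40 mm → contributes +2 811 667 mm⁴
Total I = 5 632 500 mm⁴.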